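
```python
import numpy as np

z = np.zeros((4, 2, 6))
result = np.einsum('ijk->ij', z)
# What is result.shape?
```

(4, 2)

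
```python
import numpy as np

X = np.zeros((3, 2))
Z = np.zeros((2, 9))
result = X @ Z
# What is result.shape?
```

(3, 9)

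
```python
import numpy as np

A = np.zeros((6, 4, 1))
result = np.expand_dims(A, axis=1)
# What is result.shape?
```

(6, 1, 4, 1)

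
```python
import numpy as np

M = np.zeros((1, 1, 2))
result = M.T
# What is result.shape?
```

(2, 1, 1)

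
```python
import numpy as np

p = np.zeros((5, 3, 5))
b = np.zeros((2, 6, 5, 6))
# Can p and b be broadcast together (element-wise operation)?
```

No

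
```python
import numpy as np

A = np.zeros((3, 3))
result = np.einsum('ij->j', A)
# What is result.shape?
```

(3,)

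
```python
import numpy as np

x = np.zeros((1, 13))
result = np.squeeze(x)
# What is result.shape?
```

(13,)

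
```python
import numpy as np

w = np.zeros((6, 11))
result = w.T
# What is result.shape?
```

(11, 6)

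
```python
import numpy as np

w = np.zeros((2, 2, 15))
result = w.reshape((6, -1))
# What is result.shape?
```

(6, 10)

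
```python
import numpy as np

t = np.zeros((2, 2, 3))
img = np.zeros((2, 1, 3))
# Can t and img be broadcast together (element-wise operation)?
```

Yes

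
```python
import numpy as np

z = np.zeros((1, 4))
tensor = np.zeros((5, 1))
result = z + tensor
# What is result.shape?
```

(5, 4)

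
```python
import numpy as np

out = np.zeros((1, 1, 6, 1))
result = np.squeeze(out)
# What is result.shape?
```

(6,)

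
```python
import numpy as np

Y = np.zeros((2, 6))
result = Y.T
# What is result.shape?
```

(6, 2)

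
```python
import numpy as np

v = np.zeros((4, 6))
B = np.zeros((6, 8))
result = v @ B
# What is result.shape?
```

(4, 8)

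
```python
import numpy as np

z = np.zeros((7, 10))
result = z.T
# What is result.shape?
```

(10, 7)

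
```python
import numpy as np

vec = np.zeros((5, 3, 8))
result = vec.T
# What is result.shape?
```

(8, 3, 5)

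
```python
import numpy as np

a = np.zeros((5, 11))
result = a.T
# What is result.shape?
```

(11, 5)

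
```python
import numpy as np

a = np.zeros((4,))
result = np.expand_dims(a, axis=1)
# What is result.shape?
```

(4, 1)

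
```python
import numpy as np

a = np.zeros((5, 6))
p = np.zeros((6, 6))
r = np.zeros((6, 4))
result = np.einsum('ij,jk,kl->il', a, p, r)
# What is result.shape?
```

(5, 4)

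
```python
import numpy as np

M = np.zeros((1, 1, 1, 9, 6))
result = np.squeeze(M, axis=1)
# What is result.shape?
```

(1, 1, 9, 6)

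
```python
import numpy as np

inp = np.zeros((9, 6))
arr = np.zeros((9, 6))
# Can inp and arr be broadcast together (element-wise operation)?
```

Yes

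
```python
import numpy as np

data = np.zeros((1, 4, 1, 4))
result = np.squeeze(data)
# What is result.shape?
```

(4, 4)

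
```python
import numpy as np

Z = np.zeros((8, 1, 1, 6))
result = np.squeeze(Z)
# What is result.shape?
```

(8, 6)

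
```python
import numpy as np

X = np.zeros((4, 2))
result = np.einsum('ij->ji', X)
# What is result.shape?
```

(2, 4)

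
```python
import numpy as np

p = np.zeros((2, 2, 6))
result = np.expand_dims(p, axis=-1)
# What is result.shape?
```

(2, 2, 6, 1)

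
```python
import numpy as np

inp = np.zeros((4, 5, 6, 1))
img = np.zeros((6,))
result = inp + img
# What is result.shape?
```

(4, 5, 6, 6)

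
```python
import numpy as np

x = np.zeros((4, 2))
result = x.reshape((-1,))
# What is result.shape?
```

(8,)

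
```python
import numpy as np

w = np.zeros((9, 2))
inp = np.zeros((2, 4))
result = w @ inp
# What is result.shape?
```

(9, 4)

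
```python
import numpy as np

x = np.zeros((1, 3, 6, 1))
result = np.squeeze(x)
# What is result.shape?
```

(3, 6)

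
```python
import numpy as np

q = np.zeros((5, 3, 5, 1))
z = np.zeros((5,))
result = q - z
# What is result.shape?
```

(5, 3, 5, 5)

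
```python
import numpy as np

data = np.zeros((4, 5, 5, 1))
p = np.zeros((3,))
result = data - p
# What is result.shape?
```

(4, 5, 5, 3)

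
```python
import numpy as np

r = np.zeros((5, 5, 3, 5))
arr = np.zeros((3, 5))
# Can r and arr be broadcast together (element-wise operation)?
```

Yes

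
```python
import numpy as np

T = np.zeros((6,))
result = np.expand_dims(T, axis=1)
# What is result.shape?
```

(6, 1)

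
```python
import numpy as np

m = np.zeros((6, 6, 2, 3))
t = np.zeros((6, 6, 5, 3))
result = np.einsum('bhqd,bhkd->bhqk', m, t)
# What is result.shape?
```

(6, 6, 2, 5)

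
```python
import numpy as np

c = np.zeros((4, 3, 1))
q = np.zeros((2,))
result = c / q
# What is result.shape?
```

(4, 3, 2)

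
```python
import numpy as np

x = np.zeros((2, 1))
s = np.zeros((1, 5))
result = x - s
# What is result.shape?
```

(2, 5)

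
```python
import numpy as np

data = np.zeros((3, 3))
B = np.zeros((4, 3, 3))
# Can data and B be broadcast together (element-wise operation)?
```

Yes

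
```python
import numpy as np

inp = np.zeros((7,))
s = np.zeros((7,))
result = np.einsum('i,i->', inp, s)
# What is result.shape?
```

()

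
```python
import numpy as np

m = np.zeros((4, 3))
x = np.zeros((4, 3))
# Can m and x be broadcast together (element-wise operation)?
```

Yes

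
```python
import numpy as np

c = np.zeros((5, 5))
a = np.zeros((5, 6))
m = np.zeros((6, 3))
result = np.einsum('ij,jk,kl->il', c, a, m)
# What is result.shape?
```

(5, 3)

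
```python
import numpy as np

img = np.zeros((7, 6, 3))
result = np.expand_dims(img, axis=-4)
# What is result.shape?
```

(1, 7, 6, 3)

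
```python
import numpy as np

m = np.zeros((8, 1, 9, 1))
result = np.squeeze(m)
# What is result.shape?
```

(8, 9)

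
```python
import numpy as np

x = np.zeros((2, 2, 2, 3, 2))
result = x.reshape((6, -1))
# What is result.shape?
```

(6, 8)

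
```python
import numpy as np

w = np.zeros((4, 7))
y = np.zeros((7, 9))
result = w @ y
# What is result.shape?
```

(4, 9)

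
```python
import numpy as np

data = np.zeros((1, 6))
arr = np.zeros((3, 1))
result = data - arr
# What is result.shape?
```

(3, 6)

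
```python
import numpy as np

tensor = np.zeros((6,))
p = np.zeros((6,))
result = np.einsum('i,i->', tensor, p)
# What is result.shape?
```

()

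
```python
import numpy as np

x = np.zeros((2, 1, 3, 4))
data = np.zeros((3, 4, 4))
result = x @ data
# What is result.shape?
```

(2, 3, 3, 4)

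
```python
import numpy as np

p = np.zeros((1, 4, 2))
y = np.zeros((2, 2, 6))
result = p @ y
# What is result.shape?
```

(2, 4, 6)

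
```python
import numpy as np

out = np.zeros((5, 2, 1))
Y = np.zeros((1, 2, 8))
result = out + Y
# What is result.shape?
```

(5, 2, 8)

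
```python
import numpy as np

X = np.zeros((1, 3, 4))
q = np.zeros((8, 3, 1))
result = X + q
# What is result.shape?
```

(8, 3, 4)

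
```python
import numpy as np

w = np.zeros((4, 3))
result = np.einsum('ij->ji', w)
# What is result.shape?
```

(3, 4)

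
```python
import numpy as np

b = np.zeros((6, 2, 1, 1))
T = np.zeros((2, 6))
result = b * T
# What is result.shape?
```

(6, 2, 2, 6)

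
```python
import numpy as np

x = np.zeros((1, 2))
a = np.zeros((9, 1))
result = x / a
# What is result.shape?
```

(9, 2)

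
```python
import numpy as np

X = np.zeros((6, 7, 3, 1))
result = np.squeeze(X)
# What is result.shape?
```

(6, 7, 3)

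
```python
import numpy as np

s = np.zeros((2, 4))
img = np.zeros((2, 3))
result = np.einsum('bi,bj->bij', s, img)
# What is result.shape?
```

(2, 4, 3)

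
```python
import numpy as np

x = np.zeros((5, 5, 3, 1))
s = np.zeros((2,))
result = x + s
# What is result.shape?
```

(5, 5, 3, 2)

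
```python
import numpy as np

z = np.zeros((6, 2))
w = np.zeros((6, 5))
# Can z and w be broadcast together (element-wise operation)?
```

No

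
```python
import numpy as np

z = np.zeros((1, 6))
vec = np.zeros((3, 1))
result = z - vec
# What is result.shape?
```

(3, 6)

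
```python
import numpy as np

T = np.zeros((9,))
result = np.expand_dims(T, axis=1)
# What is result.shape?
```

(9, 1)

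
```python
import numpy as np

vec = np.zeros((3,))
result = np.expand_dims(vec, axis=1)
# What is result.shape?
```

(3, 1)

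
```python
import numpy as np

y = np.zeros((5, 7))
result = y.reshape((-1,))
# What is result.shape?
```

(35,)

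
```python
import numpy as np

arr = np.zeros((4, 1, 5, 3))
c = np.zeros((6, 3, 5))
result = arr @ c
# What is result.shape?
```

(4, 6, 5, 5)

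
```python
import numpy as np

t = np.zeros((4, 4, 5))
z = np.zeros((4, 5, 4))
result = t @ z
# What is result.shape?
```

(4, 4, 4)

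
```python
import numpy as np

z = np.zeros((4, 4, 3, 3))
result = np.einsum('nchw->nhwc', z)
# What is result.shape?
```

(4, 3, 3, 4)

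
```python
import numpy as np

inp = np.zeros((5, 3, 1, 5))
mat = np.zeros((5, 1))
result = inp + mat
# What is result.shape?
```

(5, 3, 5, 5)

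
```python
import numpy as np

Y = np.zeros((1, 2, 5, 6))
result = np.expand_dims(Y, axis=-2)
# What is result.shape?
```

(1, 2, 5, 1, 6)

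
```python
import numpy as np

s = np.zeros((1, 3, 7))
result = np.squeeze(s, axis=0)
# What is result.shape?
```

(3, 7)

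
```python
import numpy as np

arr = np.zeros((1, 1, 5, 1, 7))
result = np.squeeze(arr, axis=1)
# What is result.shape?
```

(1, 5, 1, 7)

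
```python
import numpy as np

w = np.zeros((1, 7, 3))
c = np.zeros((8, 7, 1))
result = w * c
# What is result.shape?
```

(8, 7, 3)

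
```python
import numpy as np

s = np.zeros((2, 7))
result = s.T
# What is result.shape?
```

(7, 2)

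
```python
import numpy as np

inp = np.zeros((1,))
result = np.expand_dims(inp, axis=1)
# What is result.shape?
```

(1, 1)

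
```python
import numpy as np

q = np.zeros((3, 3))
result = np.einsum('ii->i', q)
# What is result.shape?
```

(3,)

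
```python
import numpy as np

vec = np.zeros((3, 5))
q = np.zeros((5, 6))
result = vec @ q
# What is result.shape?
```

(3, 6)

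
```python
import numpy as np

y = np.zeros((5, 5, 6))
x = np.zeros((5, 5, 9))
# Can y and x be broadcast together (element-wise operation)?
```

No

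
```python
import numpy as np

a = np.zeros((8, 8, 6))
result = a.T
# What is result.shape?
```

(6, 8, 8)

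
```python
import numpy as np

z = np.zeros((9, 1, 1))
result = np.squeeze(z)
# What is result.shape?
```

(9,)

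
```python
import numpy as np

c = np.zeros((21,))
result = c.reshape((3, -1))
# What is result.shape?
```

(3, 7)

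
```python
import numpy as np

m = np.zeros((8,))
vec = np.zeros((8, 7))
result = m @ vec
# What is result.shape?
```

(7,)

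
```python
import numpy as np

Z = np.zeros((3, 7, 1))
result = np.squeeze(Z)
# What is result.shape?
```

(3, 7)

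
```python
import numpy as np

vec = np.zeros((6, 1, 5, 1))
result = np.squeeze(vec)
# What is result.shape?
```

(6, 5)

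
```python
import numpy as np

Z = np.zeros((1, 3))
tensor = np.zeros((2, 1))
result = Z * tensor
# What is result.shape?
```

(2, 3)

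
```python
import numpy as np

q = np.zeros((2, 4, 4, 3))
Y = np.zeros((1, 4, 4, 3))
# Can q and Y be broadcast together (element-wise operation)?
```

Yes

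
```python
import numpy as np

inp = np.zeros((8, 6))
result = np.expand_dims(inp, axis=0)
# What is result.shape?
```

(1, 8, 6)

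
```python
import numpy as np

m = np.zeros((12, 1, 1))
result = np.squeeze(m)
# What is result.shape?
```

(12,)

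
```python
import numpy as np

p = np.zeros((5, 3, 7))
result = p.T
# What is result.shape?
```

(7, 3, 5)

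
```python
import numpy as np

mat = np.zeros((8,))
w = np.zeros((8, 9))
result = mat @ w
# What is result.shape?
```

(9,)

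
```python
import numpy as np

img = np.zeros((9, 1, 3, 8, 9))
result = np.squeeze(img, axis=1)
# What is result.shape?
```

(9, 3, 8, 9)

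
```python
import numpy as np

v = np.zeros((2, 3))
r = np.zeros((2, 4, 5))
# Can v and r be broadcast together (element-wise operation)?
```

No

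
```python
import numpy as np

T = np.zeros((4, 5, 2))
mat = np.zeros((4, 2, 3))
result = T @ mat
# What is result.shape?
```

(4, 5, 3)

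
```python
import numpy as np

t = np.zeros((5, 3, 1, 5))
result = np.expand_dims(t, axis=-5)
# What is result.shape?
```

(1, 5, 3, 1, 5)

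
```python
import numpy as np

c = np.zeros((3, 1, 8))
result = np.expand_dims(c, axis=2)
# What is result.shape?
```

(3, 1, 1, 8)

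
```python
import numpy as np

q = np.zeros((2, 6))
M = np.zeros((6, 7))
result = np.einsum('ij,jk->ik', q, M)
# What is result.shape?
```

(2, 7)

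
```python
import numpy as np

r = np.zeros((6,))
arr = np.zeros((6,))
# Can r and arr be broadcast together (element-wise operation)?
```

Yes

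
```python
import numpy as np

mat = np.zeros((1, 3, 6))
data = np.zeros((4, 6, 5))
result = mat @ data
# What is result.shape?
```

(4, 3, 5)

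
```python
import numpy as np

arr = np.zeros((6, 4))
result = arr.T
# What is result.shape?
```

(4, 6)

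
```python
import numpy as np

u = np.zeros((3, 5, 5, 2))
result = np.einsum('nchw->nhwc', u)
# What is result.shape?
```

(3, 5, 2, 5)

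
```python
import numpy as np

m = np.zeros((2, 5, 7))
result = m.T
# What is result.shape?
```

(7, 5, 2)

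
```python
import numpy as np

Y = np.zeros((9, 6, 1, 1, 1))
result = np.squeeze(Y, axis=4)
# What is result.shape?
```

(9, 6, 1, 1)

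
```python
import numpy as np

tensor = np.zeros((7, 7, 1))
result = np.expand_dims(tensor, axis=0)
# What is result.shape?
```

(1, 7, 7, 1)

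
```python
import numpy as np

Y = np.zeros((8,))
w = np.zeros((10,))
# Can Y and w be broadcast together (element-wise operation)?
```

No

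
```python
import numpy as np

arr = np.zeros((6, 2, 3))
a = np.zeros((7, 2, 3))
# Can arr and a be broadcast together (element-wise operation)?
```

No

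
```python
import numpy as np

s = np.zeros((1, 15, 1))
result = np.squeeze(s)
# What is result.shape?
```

(15,)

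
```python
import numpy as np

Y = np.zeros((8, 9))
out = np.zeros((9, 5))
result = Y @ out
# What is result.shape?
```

(8, 5)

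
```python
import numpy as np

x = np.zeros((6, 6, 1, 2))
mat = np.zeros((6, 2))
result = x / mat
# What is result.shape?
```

(6, 6, 6, 2)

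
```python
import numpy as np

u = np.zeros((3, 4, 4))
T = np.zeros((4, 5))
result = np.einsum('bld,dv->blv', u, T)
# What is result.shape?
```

(3, 4, 5)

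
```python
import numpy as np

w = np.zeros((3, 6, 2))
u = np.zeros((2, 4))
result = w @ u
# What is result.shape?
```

(3, 6, 4)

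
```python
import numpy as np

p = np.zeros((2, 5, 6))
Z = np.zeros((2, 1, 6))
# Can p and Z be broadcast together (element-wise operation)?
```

Yes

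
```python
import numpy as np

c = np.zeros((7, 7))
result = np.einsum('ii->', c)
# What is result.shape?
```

()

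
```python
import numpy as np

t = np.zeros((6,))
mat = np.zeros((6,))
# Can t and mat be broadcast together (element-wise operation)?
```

Yes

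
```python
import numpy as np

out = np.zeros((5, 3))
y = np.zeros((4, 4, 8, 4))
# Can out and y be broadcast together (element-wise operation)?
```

No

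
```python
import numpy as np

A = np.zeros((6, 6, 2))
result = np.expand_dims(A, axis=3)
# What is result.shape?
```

(6, 6, 2, 1)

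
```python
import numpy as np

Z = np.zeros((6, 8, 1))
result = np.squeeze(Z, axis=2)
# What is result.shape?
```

(6, 8)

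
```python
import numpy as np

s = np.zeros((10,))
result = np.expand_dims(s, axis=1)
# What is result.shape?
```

(10, 1)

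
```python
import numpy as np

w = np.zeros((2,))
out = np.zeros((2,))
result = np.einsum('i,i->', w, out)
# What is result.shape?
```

()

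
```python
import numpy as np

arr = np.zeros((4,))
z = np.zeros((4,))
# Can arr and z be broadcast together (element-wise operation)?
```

Yes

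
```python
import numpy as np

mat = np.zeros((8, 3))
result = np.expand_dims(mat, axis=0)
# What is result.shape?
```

(1, 8, 3)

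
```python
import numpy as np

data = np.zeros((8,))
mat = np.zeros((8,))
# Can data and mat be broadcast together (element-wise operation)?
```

Yes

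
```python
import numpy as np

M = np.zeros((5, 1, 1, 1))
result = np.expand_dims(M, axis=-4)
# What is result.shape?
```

(5, 1, 1, 1, 1)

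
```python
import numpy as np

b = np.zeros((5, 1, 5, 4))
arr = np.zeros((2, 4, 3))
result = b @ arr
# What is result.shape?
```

(5, 2, 5, 3)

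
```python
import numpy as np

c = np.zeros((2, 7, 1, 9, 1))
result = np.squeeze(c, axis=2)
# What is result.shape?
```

(2, 7, 9, 1)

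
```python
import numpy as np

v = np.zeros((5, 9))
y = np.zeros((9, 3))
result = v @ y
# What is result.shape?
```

(5, 3)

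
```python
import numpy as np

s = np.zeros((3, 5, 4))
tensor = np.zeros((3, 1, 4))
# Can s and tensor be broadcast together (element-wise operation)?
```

Yes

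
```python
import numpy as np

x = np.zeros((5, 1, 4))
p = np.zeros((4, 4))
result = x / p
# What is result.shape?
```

(5, 4, 4)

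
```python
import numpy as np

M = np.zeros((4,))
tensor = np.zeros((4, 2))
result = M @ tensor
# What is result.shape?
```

(2,)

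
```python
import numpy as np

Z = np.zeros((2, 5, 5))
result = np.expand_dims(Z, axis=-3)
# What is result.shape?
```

(2, 1, 5, 5)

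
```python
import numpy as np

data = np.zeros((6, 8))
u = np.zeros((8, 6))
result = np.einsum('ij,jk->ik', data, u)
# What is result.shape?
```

(6, 6)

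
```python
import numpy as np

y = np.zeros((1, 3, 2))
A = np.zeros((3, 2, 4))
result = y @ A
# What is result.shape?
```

(3, 3, 4)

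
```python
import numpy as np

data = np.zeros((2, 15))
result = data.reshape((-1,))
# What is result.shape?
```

(30,)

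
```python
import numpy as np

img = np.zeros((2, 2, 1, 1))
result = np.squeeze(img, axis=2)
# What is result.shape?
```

(2, 2, 1)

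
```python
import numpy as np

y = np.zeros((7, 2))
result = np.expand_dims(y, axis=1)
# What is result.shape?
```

(7, 1, 2)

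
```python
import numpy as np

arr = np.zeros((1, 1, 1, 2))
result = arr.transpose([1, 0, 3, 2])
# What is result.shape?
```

(1, 1, 2, 1)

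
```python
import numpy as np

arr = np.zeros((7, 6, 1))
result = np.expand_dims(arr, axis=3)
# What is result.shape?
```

(7, 6, 1, 1)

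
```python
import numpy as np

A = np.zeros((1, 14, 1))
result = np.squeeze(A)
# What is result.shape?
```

(14,)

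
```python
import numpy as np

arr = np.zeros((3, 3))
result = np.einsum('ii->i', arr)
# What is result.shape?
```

(3,)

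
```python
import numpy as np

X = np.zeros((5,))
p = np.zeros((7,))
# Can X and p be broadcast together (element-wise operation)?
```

No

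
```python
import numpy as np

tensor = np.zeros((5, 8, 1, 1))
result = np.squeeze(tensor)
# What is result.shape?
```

(5, 8)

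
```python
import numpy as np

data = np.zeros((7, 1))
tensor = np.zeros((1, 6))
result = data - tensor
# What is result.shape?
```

(7, 6)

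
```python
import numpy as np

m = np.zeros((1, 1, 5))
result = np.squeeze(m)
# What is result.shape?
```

(5,)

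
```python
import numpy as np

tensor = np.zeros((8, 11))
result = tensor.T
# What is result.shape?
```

(11, 8)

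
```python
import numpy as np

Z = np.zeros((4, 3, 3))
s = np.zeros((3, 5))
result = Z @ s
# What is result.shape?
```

(4, 3, 5)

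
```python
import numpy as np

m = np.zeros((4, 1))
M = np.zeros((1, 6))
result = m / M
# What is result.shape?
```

(4, 6)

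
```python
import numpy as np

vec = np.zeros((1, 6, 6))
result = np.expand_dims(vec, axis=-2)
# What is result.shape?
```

(1, 6, 1, 6)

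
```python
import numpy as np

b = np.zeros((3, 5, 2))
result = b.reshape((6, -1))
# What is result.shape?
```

(6, 5)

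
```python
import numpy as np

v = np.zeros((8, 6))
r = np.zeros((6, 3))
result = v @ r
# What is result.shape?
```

(8, 3)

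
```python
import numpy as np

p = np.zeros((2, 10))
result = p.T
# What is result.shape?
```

(10, 2)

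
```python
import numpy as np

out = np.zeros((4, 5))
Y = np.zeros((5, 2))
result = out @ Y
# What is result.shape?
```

(4, 2)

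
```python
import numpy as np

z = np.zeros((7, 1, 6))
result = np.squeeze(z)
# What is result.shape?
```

(7, 6)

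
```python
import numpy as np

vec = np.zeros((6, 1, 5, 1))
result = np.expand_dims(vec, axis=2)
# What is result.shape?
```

(6, 1, 1, 5, 1)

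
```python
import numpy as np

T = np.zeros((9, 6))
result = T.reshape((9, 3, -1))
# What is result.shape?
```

(9, 3, 2)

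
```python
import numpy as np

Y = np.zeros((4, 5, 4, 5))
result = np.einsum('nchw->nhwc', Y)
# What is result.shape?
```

(4, 4, 5, 5)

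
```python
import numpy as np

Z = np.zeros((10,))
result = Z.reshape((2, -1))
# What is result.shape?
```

(2, 5)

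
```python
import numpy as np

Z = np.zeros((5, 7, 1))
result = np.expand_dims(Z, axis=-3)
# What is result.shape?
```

(5, 1, 7, 1)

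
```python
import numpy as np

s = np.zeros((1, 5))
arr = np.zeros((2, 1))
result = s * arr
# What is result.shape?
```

(2, 5)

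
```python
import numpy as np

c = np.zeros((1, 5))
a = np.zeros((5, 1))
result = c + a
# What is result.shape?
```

(5, 5)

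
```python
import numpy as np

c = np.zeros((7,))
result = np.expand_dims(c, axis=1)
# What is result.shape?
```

(7, 1)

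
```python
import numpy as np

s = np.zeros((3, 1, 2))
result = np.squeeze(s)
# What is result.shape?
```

(3, 2)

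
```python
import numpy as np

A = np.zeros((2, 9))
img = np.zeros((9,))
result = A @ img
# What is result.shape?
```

(2,)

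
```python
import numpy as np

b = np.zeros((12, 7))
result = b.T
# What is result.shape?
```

(7, 12)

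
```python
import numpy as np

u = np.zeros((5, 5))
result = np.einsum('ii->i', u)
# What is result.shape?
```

(5,)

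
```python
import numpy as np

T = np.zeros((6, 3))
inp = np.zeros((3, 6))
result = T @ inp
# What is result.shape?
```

(6, 6)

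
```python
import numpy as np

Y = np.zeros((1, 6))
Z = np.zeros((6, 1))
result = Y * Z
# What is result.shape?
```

(6, 6)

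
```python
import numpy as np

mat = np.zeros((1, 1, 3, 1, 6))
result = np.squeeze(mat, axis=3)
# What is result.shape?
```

(1, 1, 3, 6)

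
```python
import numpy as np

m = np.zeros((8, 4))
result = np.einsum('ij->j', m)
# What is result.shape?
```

(4,)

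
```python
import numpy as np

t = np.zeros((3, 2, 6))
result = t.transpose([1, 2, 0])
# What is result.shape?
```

(2, 6, 3)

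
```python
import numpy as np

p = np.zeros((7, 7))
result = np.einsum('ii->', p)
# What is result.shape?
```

()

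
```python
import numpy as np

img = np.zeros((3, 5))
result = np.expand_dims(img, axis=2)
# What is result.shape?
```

(3, 5, 1)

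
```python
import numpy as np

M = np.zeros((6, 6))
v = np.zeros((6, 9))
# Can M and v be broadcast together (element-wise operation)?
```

No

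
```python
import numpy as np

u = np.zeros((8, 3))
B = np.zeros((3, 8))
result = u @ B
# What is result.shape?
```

(8, 8)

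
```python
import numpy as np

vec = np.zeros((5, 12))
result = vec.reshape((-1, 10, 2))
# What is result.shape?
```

(3, 10, 2)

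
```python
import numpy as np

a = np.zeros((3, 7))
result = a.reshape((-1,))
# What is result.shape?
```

(21,)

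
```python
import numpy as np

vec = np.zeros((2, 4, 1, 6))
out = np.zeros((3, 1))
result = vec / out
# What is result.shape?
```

(2, 4, 3, 6)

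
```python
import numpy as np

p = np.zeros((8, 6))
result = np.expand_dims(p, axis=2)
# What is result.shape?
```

(8, 6, 1)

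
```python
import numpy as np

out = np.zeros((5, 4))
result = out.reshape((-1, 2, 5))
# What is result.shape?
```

(2, 2, 5)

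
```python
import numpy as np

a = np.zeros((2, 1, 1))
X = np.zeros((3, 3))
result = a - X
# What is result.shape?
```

(2, 3, 3)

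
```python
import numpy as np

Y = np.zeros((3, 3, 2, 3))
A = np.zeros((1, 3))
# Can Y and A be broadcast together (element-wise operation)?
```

Yes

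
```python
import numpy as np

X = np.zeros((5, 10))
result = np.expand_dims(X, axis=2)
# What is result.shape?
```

(5, 10, 1)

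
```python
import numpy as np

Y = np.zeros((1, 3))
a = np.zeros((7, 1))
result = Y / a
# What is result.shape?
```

(7, 3)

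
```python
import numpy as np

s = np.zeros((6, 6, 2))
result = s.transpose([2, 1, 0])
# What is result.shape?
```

(2, 6, 6)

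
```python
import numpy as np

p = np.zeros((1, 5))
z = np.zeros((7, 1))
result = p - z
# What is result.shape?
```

(7, 5)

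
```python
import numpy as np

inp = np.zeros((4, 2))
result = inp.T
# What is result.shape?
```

(2, 4)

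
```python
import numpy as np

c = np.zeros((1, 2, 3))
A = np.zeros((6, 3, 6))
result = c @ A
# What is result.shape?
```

(6, 2, 6)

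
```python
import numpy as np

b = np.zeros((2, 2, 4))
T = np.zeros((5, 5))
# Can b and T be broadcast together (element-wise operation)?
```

No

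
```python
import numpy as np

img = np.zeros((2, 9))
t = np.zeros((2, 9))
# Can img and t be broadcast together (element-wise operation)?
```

Yes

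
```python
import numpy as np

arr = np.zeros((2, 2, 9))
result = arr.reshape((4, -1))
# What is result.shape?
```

(4, 9)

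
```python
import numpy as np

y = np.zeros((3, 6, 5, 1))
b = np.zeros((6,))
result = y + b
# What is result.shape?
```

(3, 6, 5, 6)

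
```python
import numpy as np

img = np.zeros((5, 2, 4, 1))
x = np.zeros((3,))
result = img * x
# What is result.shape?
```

(5, 2, 4, 3)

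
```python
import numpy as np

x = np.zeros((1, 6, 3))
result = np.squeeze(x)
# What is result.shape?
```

(6, 3)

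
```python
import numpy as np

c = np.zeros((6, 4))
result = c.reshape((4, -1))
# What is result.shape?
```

(4, 6)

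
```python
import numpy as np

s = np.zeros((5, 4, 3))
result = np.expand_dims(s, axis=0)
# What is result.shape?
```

(1, 5, 4, 3)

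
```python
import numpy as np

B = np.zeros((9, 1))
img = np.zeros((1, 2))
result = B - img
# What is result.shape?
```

(9, 2)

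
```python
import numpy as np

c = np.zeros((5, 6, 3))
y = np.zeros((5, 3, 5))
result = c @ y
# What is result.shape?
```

(5, 6, 5)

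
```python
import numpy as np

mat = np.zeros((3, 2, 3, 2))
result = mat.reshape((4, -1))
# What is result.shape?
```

(4, 9)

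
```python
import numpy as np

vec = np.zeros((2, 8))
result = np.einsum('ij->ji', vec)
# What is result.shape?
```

(8, 2)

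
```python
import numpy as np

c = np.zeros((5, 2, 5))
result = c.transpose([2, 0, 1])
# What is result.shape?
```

(5, 5, 2)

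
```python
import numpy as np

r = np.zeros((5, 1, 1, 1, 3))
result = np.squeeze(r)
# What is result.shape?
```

(5, 3)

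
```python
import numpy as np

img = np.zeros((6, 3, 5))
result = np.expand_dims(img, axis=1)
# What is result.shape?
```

(6, 1, 3, 5)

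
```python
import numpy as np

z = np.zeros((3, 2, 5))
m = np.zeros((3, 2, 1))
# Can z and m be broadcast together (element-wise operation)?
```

Yes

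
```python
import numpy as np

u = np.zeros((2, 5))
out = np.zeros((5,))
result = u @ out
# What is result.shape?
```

(2,)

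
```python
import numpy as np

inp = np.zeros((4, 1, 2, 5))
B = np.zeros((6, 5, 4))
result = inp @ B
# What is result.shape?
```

(4, 6, 2, 4)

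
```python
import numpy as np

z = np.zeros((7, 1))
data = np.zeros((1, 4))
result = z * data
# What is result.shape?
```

(7, 4)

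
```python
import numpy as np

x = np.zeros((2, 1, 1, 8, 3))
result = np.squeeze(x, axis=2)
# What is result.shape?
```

(2, 1, 8, 3)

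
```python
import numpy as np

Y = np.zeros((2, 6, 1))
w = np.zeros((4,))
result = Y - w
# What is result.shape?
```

(2, 6, 4)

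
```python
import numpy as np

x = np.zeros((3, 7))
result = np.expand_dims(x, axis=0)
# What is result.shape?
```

(1, 3, 7)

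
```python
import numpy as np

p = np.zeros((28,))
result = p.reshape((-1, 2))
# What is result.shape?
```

(14, 2)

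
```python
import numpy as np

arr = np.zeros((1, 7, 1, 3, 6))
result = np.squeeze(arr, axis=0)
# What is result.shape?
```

(7, 1, 3, 6)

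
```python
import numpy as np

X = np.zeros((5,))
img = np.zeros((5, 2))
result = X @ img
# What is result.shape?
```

(2,)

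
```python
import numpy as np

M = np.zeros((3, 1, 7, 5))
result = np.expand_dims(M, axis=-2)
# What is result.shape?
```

(3, 1, 7, 1, 5)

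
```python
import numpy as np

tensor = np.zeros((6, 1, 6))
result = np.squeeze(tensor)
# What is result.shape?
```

(6, 6)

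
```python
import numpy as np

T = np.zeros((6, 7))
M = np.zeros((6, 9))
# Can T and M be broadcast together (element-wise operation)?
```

No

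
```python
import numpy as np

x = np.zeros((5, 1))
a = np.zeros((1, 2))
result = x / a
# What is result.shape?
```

(5, 2)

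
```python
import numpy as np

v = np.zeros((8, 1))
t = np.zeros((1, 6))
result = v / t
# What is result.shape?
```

(8, 6)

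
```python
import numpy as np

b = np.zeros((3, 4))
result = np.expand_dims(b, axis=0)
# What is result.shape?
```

(1, 3, 4)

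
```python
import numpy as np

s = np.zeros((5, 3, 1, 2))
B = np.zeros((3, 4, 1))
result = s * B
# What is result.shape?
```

(5, 3, 4, 2)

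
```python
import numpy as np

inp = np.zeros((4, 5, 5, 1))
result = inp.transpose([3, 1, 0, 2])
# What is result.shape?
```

(1, 5, 4, 5)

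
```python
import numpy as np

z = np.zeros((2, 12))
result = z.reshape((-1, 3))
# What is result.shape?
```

(8, 3)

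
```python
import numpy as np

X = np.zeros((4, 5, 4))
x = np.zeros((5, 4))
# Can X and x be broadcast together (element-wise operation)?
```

Yes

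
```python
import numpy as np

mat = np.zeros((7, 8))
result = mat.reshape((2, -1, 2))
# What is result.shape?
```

(2, 14, 2)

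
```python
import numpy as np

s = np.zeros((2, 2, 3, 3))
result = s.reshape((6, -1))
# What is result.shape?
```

(6, 6)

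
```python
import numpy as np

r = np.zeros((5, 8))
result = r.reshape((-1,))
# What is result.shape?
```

(40,)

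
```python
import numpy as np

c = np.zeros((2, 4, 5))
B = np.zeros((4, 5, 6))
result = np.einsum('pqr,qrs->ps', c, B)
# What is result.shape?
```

(2, 6)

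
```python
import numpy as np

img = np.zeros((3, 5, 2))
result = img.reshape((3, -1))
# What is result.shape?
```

(3, 10)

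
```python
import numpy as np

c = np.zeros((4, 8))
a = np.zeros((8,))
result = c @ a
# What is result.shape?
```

(4,)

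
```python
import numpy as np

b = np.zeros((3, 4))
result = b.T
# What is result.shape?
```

(4, 3)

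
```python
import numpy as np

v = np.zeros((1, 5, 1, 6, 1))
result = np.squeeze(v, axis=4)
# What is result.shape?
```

(1, 5, 1, 6)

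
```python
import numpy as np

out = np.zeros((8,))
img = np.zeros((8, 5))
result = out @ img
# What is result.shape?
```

(5,)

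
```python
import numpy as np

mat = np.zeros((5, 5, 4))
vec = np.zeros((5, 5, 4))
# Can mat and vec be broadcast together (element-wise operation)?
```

Yes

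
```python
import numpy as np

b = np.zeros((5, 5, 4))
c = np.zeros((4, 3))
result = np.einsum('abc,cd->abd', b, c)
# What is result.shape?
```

(5, 5, 3)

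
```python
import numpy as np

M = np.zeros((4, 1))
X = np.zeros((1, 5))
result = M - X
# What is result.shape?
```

(4, 5)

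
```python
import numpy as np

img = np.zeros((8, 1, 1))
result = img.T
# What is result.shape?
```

(1, 1, 8)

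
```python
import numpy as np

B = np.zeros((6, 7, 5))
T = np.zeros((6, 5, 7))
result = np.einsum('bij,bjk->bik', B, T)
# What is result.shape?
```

(6, 7, 7)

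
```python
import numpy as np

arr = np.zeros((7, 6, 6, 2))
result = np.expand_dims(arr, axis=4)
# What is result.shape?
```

(7, 6, 6, 2, 1)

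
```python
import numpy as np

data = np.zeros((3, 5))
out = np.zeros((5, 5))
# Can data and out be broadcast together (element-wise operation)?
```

No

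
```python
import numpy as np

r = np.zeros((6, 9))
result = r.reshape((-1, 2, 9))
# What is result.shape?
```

(3, 2, 9)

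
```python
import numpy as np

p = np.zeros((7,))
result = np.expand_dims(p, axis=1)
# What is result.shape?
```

(7, 1)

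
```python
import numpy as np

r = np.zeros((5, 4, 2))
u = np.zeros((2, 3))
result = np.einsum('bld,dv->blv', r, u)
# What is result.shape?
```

(5, 4, 3)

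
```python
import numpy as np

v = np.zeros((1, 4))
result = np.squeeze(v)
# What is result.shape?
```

(4,)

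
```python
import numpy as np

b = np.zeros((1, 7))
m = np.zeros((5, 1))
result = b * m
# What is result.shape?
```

(5, 7)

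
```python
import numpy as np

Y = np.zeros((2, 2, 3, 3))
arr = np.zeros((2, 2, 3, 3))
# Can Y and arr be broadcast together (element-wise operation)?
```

Yes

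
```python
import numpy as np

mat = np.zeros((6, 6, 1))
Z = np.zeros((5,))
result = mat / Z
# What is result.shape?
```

(6, 6, 5)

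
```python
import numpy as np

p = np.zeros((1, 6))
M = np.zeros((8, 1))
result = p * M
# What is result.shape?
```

(8, 6)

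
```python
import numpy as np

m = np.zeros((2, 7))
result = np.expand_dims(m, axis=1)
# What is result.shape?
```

(2, 1, 7)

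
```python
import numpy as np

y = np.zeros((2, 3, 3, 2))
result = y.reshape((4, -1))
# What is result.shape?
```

(4, 9)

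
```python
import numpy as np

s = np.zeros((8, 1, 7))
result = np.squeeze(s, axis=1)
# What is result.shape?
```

(8, 7)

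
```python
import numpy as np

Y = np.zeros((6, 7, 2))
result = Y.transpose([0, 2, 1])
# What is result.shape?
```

(6, 2, 7)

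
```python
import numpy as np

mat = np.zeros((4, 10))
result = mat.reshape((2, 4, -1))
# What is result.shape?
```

(2, 4, 5)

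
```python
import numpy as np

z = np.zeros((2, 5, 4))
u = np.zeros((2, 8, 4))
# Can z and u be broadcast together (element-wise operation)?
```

No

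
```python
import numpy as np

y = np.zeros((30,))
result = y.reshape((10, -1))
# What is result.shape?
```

(10, 3)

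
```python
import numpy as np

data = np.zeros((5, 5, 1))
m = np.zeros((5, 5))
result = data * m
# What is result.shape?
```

(5, 5, 5)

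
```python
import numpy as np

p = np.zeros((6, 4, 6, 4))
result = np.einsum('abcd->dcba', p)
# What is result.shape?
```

(4, 6, 4, 6)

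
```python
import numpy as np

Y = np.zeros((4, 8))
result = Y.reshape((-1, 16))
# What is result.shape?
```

(2, 16)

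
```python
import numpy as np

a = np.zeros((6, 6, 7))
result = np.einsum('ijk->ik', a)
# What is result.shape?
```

(6, 7)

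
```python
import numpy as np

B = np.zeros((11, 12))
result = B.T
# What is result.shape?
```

(12, 11)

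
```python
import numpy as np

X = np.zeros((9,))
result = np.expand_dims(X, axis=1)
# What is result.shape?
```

(9, 1)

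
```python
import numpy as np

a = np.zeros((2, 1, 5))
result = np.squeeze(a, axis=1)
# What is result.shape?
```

(2, 5)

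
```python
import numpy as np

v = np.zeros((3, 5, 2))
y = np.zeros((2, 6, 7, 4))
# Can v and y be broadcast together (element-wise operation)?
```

No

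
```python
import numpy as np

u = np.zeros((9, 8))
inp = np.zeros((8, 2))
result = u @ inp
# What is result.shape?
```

(9, 2)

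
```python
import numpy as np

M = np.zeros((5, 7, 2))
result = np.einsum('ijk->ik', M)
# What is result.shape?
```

(5, 2)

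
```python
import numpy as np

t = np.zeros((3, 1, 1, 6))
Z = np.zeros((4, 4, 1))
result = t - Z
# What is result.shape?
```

(3, 4, 4, 6)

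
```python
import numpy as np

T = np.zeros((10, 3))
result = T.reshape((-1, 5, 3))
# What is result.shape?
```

(2, 5, 3)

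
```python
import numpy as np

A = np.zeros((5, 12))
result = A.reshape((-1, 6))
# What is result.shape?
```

(10, 6)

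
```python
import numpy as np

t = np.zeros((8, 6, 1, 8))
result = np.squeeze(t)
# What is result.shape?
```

(8, 6, 8)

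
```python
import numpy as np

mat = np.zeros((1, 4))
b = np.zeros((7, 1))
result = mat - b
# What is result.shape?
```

(7, 4)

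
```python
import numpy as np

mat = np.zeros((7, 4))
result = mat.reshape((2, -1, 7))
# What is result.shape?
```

(2, 2, 7)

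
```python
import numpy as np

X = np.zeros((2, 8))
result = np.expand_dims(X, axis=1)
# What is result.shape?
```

(2, 1, 8)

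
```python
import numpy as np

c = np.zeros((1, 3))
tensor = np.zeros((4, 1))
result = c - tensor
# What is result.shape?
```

(4, 3)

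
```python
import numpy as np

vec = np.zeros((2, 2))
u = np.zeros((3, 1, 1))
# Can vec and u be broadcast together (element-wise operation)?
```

Yes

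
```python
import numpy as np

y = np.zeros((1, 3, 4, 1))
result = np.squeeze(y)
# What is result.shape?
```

(3, 4)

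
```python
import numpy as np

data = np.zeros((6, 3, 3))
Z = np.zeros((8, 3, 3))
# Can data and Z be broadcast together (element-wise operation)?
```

No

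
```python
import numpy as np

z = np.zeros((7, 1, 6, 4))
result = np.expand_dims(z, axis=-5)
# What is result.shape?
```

(1, 7, 1, 6, 4)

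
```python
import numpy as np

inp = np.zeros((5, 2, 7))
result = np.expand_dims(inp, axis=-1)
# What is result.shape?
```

(5, 2, 7, 1)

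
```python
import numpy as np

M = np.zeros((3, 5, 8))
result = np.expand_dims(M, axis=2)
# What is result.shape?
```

(3, 5, 1, 8)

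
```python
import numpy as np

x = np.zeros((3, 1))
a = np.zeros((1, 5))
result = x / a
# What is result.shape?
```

(3, 5)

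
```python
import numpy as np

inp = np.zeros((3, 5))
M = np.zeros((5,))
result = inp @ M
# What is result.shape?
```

(3,)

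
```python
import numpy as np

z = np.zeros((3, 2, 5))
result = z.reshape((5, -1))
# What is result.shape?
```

(5, 6)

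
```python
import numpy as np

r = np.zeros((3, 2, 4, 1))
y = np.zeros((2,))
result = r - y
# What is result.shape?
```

(3, 2, 4, 2)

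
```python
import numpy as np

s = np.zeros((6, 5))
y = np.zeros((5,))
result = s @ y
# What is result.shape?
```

(6,)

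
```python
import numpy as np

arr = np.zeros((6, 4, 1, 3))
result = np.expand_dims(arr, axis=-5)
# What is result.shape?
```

(1, 6, 4, 1, 3)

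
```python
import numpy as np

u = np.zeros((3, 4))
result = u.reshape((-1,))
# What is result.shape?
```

(12,)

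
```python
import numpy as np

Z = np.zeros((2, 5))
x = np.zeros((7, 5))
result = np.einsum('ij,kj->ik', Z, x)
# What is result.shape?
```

(2, 7)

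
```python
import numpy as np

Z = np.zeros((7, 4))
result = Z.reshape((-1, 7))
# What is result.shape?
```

(4, 7)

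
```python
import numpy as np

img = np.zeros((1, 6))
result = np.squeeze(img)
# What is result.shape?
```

(6,)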